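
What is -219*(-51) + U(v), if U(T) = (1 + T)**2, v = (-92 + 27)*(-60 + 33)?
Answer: 3094705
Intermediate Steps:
v = 1755 (v = -65*(-27) = 1755)
-219*(-51) + U(v) = -219*(-51) + (1 + 1755)**2 = 11169 + 1756**2 = 11169 + 3083536 = 3094705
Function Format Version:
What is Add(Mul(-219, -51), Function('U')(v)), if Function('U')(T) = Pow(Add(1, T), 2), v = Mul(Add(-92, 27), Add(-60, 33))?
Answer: 3094705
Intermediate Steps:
v = 1755 (v = Mul(-65, -27) = 1755)
Add(Mul(-219, -51), Function('U')(v)) = Add(Mul(-219, -51), Pow(Add(1, 1755), 2)) = Add(11169, Pow(1756, 2)) = Add(11169, 3083536) = 3094705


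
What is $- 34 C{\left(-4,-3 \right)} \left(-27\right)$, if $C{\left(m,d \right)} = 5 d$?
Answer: $-13770$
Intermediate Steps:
$- 34 C{\left(-4,-3 \right)} \left(-27\right) = - 34 \cdot 5 \left(-3\right) \left(-27\right) = \left(-34\right) \left(-15\right) \left(-27\right) = 510 \left(-27\right) = -13770$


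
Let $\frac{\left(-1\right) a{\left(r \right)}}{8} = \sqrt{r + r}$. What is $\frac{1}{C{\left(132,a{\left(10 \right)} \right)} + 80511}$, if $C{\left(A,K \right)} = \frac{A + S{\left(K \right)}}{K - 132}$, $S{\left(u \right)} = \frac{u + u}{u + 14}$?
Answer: $\frac{2201454749}{177238909293542} - \frac{8872 \sqrt{5}}{443097273233855} \approx 1.2421 \cdot 10^{-5}$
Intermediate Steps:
$S{\left(u \right)} = \frac{2 u}{14 + u}$
$a{\left(r \right)} = - 8 \sqrt{2} \sqrt{r}$ ($a{\left(r \right)} = - 8 \sqrt{r + r} = - 8 \sqrt{2 r} = - 8 \sqrt{2} \sqrt{r}$)
$C{\left(A,K \right)} = \frac{A + \frac{2 K}{14 + K}}{-132 + K}$ ($C{\left(A,K \right)} = \frac{A + \frac{2 K}{14 + K}}{K - 132} = \frac{A + \frac{2 K}{14 + K}}{-132 + K}$)
$\frac{1}{C{\left(132,a{\left(10 \right)} \right)} + 80511} = \frac{1}{\frac{2 \left(- 8 \sqrt{2} \sqrt{10}\right) + 132 \left(14 - 8 \sqrt{2} \sqrt{10}\right)}{\left(-132 - 8 \sqrt{2} \sqrt{10}\right) \left(14 - 8 \sqrt{2} \sqrt{10}\right)} + 80511} = \frac{1}{\frac{2 \left(- 16 \sqrt{5}\right) + 132 \left(14 - 16 \sqrt{5}\right)}{\left(-132 - 16 \sqrt{5}\right) \left(14 - 16 \sqrt{5}\right)} + 80511} = \frac{1}{\frac{- 32 \sqrt{5} + \left(1848 - 2112 \sqrt{5}\right)}{\left(-132 - 16 \sqrt{5}\right) \left(14 - 16 \sqrt{5}\right)} + 80511} = \frac{1}{\frac{1848 - 2144 \sqrt{5}}{\left(-132 - 16 \sqrt{5}\right) \left(14 - 16 \sqrt{5}\right)} + 80511} = \frac{1}{80511 + \frac{1848 - 2144 \sqrt{5}}{\left(-132 - 16 \sqrt{5}\right) \left(14 - 16 \sqrt{5}\right)}}$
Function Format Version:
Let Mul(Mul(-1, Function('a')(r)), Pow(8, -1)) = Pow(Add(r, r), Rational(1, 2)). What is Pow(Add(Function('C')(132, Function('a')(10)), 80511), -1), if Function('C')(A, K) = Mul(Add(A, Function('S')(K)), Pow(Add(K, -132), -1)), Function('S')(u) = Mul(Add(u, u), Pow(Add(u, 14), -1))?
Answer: Add(Rational(2201454749, 177238909293542), Mul(Rational(-8872, 443097273233855), Pow(5, Rational(1, 2)))) ≈ 1.2421e-5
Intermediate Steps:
Function('S')(u) = Mul(2, u, Pow(Add(14, u), -1)) (Function('S')(u) = Mul(Mul(2, u), Pow(Add(14, u), -1)) = Mul(2, u, Pow(Add(14, u), -1)))
Function('a')(r) = Mul(-8, Pow(2, Rational(1, 2)), Pow(r, Rational(1, 2))) (Function('a')(r) = Mul(-8, Pow(Add(r, r), Rational(1, 2))) = Mul(-8, Pow(Mul(2, r), Rational(1, 2))) = Mul(-8, Mul(Pow(2, Rational(1, 2)), Pow(r, Rational(1, 2)))) = Mul(-8, Pow(2, Rational(1, 2)), Pow(r, Rational(1, 2))))
Function('C')(A, K) = Mul(Pow(Add(-132, K), -1), Add(A, Mul(2, K, Pow(Add(14, K), -1)))) (Function('C')(A, K) = Mul(Add(A, Mul(2, K, Pow(Add(14, K), -1))), Pow(Add(K, -132), -1)) = Mul(Add(A, Mul(2, K, Pow(Add(14, K), -1))), Pow(Add(-132, K), -1)) = Mul(Pow(Add(-132, K), -1), Add(A, Mul(2, K, Pow(Add(14, K), -1)))))
Pow(Add(Function('C')(132, Function('a')(10)), 80511), -1) = Pow(Add(Mul(Pow(Add(-132, Mul(-8, Pow(2, Rational(1, 2)), Pow(10, Rational(1, 2)))), -1), Pow(Add(14, Mul(-8, Pow(2, Rational(1, 2)), Pow(10, Rational(1, 2)))), -1), Add(Mul(2, Mul(-8, Pow(2, Rational(1, 2)), Pow(10, Rational(1, 2)))), Mul(132, Add(14, Mul(-8, Pow(2, Rational(1, 2)), Pow(10, Rational(1, 2))))))), 80511), -1) = Pow(Add(Mul(Pow(Add(-132, Mul(-16, Pow(5, Rational(1, 2)))), -1), Pow(Add(14, Mul(-16, Pow(5, Rational(1, 2)))), -1), Add(Mul(2, Mul(-16, Pow(5, Rational(1, 2)))), Mul(132, Add(14, Mul(-16, Pow(5, Rational(1, 2))))))), 80511), -1) = Pow(Add(Mul(Pow(Add(-132, Mul(-16, Pow(5, Rational(1, 2)))), -1), Pow(Add(14, Mul(-16, Pow(5, Rational(1, 2)))), -1), Add(Mul(-32, Pow(5, Rational(1, 2))), Add(1848, Mul(-2112, Pow(5, Rational(1, 2)))))), 80511), -1) = Pow(Add(Mul(Pow(Add(-132, Mul(-16, Pow(5, Rational(1, 2)))), -1), Pow(Add(14, Mul(-16, Pow(5, Rational(1, 2)))), -1), Add(1848, Mul(-2144, Pow(5, Rational(1, 2))))), 80511), -1) = Pow(Add(80511, Mul(Pow(Add(-132, Mul(-16, Pow(5, Rational(1, 2)))), -1), Pow(Add(14, Mul(-16, Pow(5, Rational(1, 2)))), -1), Add(1848, Mul(-2144, Pow(5, Rational(1, 2)))))), -1)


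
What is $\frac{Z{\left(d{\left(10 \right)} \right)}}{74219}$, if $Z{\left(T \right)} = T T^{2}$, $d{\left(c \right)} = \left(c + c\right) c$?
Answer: $\frac{8000000}{74219} \approx 107.79$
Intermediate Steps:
$d{\left(c \right)} = 2 c^{2}$ ($d{\left(c \right)} = 2 c c = 2 c^{2}$)
$Z{\left(T \right)} = T^{3}$
$\frac{Z{\left(d{\left(10 \right)} \right)}}{74219} = \frac{\left(2 \cdot 10^{2}\right)^{3}}{74219} = \left(2 \cdot 100\right)^{3} \cdot \frac{1}{74219} = 200^{3} \cdot \frac{1}{74219} = 8000000 \cdot \frac{1}{74219} = \frac{8000000}{74219}$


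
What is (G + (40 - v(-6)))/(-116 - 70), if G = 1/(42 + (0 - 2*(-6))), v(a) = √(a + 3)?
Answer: -2161/10044 + I*√3/186 ≈ -0.21515 + 0.0093121*I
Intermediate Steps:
v(a) = √(3 + a)
G = 1/54 (G = 1/(42 + (0 + 12)) = 1/(42 + 12) = 1/54 ≈ 0.018519)
(G + (40 - v(-6)))/(-116 - 70) = (1/54 + (40 - √(3 - 6)))/(-116 - 70) = (1/54 + (40 - √(-3)))/(-186) = -(1/54 + (40 - I*√3))/186 = -(2161/54 - I*√3)/186 = -2161/10044 + I*√3/186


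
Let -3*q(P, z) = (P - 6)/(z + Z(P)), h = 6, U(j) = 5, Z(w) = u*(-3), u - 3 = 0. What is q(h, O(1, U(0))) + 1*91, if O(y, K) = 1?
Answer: 91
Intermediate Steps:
u = 3 (u = 3 + 0 = 3)
Z(w) = -9 (Z(w) = 3*(-3) = -9)
q(P, z) = -(-6 + P)/(3*(-9 + z)) (q(P, z) = -(P - 6)/(3*(z - 9)) = -(-6 + P)/(3*(-9 + z)))
q(h, O(1, U(0))) + 1*91 = (6 - 1*6)/(3*(-9 + 1)) + 1*91 = (⅓)*(6 - 6)/(-8) + 91 = (⅓)*(-⅛)*0 + 91 = 0 + 91 = 91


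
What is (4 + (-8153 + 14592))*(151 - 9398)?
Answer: -59578421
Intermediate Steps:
(4 + (-8153 + 14592))*(151 - 9398) = (4 + 6439)*(-9247) = 6443*(-9247) = -59578421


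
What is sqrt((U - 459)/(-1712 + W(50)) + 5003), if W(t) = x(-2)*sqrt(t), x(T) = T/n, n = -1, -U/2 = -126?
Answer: sqrt(17130686 - 100060*sqrt(2))/(2*sqrt(856 - 5*sqrt(2))) ≈ 70.733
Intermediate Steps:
U = 252 (U = -2*(-126) = 252)
x(T) = -T (x(T) = T/(-1) = T*(-1) = -T)
W(t) = 2*sqrt(t) (W(t) = (-1*(-2))*sqrt(t) = 2*sqrt(t))
sqrt((U - 459)/(-1712 + W(50)) + 5003) = sqrt((252 - 459)/(-1712 + 2*sqrt(50)) + 5003) = sqrt(-207/(-1712 + 2*(5*sqrt(2))) + 5003) = sqrt(-207/(-1712 + 10*sqrt(2)) + 5003) = sqrt(5003 - 207/(-1712 + 10*sqrt(2)))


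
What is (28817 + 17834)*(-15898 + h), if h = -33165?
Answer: -2288838013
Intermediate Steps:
(28817 + 17834)*(-15898 + h) = (28817 + 17834)*(-15898 - 33165) = 46651*(-49063) = -2288838013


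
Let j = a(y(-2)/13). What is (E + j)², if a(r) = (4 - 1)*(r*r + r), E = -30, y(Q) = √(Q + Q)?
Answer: 25820640/28561 - 60984*I/2197 ≈ 904.05 - 27.758*I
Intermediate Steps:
y(Q) = √2*√Q (y(Q) = √(2*Q) = √2*√Q)
a(r) = 3*r + 3*r² (a(r) = 3*(r² + r) = 3*(r + r²) = 3*r + 3*r²)
j = 6*I*(1 + 2*I/13)/13 (j = 3*((√2*√(-2))/13)*(1 + (√2*√(-2))/13) = 3*((√2*(I*√2))*(1/13))*(1 + (√2*(I*√2))*(1/13)) = 3*((2*I)*(1/13))*(1 + (2*I)*(1/13)) = 3*(2*I/13)*(1 + 2*I/13) = 6*I*(1 + 2*I/13)/13 ≈ -0.071006 + 0.46154*I)
(E + j)² = (-30 + (-12/169 + 6*I/13))² = (-5082/169 + 6*I/13)²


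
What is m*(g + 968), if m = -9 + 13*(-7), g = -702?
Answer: -26600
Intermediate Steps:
m = -100 (m = -9 - 91 = -100)
m*(g + 968) = -100*(-702 + 968) = -100*266 = -26600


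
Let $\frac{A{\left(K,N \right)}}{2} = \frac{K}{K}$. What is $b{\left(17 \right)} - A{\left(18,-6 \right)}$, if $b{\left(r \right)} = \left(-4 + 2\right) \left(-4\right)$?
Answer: $6$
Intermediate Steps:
$A{\left(K,N \right)} = 2$ ($A{\left(K,N \right)} = 2 \frac{K}{K} = 2 \cdot 1 = 2$)
$b{\left(r \right)} = 8$ ($b{\left(r \right)} = \left(-2\right) \left(-4\right) = 8$)
$b{\left(17 \right)} - A{\left(18,-6 \right)} = 8 - 2 = 6$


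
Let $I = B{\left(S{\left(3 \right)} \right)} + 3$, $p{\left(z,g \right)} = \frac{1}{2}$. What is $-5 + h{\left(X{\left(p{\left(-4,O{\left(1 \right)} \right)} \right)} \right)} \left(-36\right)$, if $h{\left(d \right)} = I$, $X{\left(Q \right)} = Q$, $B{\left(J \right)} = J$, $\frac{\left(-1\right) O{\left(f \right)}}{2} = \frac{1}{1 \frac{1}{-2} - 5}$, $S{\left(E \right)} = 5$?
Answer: $-293$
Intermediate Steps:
$O{\left(f \right)} = \frac{4}{11}$ ($O{\left(f \right)} = - \frac{2}{1 \frac{1}{-2} - 5} = - \frac{2}{1 \left(- \frac{1}{2}\right) - 5} = - \frac{2}{- \frac{1}{2} - 5} = - \frac{2}{- \frac{11}{2}} = \left(-2\right) \left(- \frac{2}{11}\right) = \frac{4}{11}$)
$p{\left(z,g \right)} = \frac{1}{2}$
$I = 8$ ($I = 5 + 3 = 8$)
$h{\left(d \right)} = 8$
$-5 + h{\left(X{\left(p{\left(-4,O{\left(1 \right)} \right)} \right)} \right)} \left(-36\right) = -5 + 8 \left(-36\right) = -5 - 288 = -293$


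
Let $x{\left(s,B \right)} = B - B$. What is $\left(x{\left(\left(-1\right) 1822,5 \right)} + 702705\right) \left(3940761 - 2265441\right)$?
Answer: $1177255740600$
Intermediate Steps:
$x{\left(s,B \right)} = 0$
$\left(x{\left(\left(-1\right) 1822,5 \right)} + 702705\right) \left(3940761 - 2265441\right) = \left(0 + 702705\right) \left(3940761 - 2265441\right) = 702705 \cdot 1675320 = 1177255740600$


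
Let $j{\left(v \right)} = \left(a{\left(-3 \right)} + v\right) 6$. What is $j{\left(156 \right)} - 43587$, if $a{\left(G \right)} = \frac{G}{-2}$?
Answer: $-42642$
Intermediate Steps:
$a{\left(G \right)} = - \frac{G}{2}$ ($a{\left(G \right)} = G \left(- \frac{1}{2}\right) = - \frac{G}{2}$)
$j{\left(v \right)} = 9 + 6 v$ ($j{\left(v \right)} = \left(\left(- \frac{1}{2}\right) \left(-3\right) + v\right) 6 = \left(\frac{3}{2} + v\right) 6 = 9 + 6 v$)
$j{\left(156 \right)} - 43587 = \left(9 + 6 \cdot 156\right) - 43587 = \left(9 + 936\right) - 43587 = 945 - 43587 = -42642$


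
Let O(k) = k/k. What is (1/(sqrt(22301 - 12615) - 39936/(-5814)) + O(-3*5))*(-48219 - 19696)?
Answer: -61422490666709/905047391 - 12753907263*sqrt(9686)/1810094782 ≈ -68560.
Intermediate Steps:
O(k) = 1
(1/(sqrt(22301 - 12615) - 39936/(-5814)) + O(-3*5))*(-48219 - 19696) = (1/(sqrt(22301 - 12615) - 39936/(-5814)) + 1)*(-48219 - 19696) = (1/(sqrt(9686) - 39936*(-1/5814)) + 1)*(-67915) = (1/(sqrt(9686) + 6656/969) + 1)*(-67915) = (1/(6656/969 + sqrt(9686)) + 1)*(-67915) = (1 + 1/(6656/969 + sqrt(9686)))*(-67915) = -67915 - 67915/(6656/969 + sqrt(9686))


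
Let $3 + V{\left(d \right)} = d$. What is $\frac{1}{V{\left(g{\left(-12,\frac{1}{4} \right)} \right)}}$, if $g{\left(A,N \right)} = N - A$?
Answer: $\frac{4}{37} \approx 0.10811$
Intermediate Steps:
$V{\left(d \right)} = -3 + d$
$\frac{1}{V{\left(g{\left(-12,\frac{1}{4} \right)} \right)}} = \frac{1}{-3 + \left(\frac{1}{4} - -12\right)} = \frac{1}{-3 + \left(\frac{1}{4} + 12\right)} = \frac{1}{-3 + \frac{49}{4}} = \frac{1}{\frac{37}{4}} = \frac{4}{37}$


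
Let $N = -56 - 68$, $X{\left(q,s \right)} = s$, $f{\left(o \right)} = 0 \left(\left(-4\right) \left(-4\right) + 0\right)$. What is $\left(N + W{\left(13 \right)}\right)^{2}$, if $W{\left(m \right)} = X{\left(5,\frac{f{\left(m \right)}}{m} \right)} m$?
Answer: $15376$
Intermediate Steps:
$f{\left(o \right)} = 0$ ($f{\left(o \right)} = 0 \left(16 + 0\right) = 0 \cdot 16 = 0$)
$N = -124$
$W{\left(m \right)} = 0$ ($W{\left(m \right)} = \frac{0}{m} m = 0 m = 0$)
$\left(N + W{\left(13 \right)}\right)^{2} = \left(-124 + 0\right)^{2} = \left(-124\right)^{2} = 15376$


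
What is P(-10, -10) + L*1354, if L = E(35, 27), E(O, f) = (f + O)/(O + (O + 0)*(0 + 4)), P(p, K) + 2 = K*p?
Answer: 101098/175 ≈ 577.70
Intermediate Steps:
P(p, K) = -2 + K*p
E(O, f) = (O + f)/(5*O) (E(O, f) = (O + f)/(O + O*4) = (O + f)/(O + 4*O) = (O + f)/((5*O)) = (O + f)*(1/(5*O)) = (O + f)/(5*O))
L = 62/175 (L = (⅕)*(35 + 27)/35 = (⅕)*(1/35)*62 = 62/175 ≈ 0.35429)
P(-10, -10) + L*1354 = (-2 - 10*(-10)) + (62/175)*1354 = (-2 + 100) + 83948/175 = 98 + 83948/175 = 101098/175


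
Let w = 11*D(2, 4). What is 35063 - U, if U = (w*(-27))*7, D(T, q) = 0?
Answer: 35063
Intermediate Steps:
w = 0 (w = 11*0 = 0)
U = 0 (U = (0*(-27))*7 = 0*7 = 0)
35063 - U = 35063 - 1*0 = 35063 + 0 = 35063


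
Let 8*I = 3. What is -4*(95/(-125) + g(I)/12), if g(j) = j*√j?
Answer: 76/25 - √6/32 ≈ 2.9635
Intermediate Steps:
I = 3/8 (I = (⅛)*3 = 3/8 ≈ 0.37500)
g(j) = j^(3/2)
-4*(95/(-125) + g(I)/12) = -4*(95/(-125) + (3/8)^(3/2)/12) = -4*(95*(-1/125) + (3*√6/32)*(1/12)) = -4*(-19/25 + √6/128) = 76/25 - √6/32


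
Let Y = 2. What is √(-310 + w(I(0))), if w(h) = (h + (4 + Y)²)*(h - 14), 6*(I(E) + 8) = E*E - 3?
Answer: I*√3715/2 ≈ 30.475*I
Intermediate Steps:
I(E) = -17/2 + E²/6 (I(E) = -8 + (E*E - 3)/6 = -8 + (E² - 3)/6 = -8 + (-3 + E²)/6 = -8 + (-½ + E²/6) = -17/2 + E²/6)
w(h) = (-14 + h)*(36 + h) (w(h) = (h + (4 + 2)²)*(h - 14) = (h + 6²)*(-14 + h) = (h + 36)*(-14 + h) = (36 + h)*(-14 + h) = (-14 + h)*(36 + h))
√(-310 + w(I(0))) = √(-310 + (-504 + (-17/2 + (⅙)*0²)² + 22*(-17/2 + (⅙)*0²))) = √(-310 + (-504 + (-17/2 + (⅙)*0)² + 22*(-17/2 + (⅙)*0))) = √(-310 + (-504 + (-17/2 + 0)² + 22*(-17/2 + 0))) = √(-310 + (-504 + (-17/2)² + 22*(-17/2))) = √(-310 + (-504 + 289/4 - 187)) = √(-310 - 2475/4) = √(-3715/4) = I*√3715/2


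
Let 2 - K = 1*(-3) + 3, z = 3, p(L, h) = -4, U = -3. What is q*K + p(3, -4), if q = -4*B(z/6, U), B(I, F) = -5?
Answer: 36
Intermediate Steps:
K = 2 (K = 2 - (1*(-3) + 3) = 2 - (-3 + 3) = 2 - 1*0 = 2 + 0 = 2)
q = 20 (q = -4*(-5) = 20)
q*K + p(3, -4) = 20*2 - 4 = 40 - 4 = 36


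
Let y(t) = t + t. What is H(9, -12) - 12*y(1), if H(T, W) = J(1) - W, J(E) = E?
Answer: -11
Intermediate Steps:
H(T, W) = 1 - W
y(t) = 2*t
H(9, -12) - 12*y(1) = (1 - 1*(-12)) - 24 = (1 + 12) - 12*2 = 13 - 24 = -11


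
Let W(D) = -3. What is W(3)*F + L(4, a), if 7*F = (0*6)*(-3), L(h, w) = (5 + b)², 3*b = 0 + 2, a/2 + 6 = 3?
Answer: 289/9 ≈ 32.111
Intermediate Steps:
a = -6 (a = -12 + 2*3 = -12 + 6 = -6)
b = ⅔ (b = (0 + 2)/3 = (⅓)*2 = ⅔ ≈ 0.66667)
L(h, w) = 289/9 (L(h, w) = (5 + ⅔)² = (17/3)² = 289/9)
F = 0 (F = ((0*6)*(-3))/7 = (0*(-3))/7 = (⅐)*0 = 0)
W(3)*F + L(4, a) = -3*0 + 289/9 = 0 + 289/9 = 289/9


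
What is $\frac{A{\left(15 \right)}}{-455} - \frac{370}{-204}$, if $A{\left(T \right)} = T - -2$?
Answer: $\frac{82441}{46410} \approx 1.7764$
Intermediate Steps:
$A{\left(T \right)} = 2 + T$ ($A{\left(T \right)} = T + 2 = 2 + T$)
$\frac{A{\left(15 \right)}}{-455} - \frac{370}{-204} = \frac{2 + 15}{-455} - \frac{370}{-204} = 17 \left(- \frac{1}{455}\right) - - \frac{185}{102} = - \frac{17}{455} + \frac{185}{102} = \frac{82441}{46410}$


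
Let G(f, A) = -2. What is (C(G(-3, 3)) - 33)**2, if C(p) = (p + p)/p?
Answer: 961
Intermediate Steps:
C(p) = 2 (C(p) = (2*p)/p = 2)
(C(G(-3, 3)) - 33)**2 = (2 - 33)**2 = (-31)**2 = 961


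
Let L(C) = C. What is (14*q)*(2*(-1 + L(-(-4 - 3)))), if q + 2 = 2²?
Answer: 336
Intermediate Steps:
q = 2 (q = -2 + 2² = -2 + 4 = 2)
(14*q)*(2*(-1 + L(-(-4 - 3)))) = (14*2)*(2*(-1 - (-4 - 3))) = 28*(2*(-1 - 1*(-7))) = 28*(2*(-1 + 7)) = 28*(2*6) = 28*12 = 336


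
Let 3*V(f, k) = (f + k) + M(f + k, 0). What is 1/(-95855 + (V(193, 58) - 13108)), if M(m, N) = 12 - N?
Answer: -3/326626 ≈ -9.1848e-6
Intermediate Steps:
V(f, k) = 4 + f/3 + k/3 (V(f, k) = ((f + k) + (12 - 1*0))/3 = ((f + k) + (12 + 0))/3 = ((f + k) + 12)/3 = (12 + f + k)/3 = 4 + f/3 + k/3)
1/(-95855 + (V(193, 58) - 13108)) = 1/(-95855 + ((4 + (1/3)*193 + (1/3)*58) - 13108)) = 1/(-95855 + ((4 + 193/3 + 58/3) - 13108)) = 1/(-95855 + (263/3 - 13108)) = 1/(-95855 - 39061/3) = 1/(-326626/3) = -3/326626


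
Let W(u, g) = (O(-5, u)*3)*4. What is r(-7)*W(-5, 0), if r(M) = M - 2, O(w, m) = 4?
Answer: -432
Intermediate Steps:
r(M) = -2 + M
W(u, g) = 48 (W(u, g) = (4*3)*4 = 12*4 = 48)
r(-7)*W(-5, 0) = (-2 - 7)*48 = -9*48 = -432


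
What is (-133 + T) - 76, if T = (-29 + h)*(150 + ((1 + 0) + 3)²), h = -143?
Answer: -28761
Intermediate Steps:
T = -28552 (T = (-29 - 143)*(150 + ((1 + 0) + 3)²) = -172*(150 + (1 + 3)²) = -172*(150 + 4²) = -172*(150 + 16) = -172*166 = -28552)
(-133 + T) - 76 = (-133 - 28552) - 76 = -28685 - 76 = -28761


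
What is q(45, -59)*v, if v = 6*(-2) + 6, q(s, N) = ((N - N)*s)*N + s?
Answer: -270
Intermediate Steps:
q(s, N) = s (q(s, N) = (0*s)*N + s = 0*N + s = 0 + s = s)
v = -6 (v = -12 + 6 = -6)
q(45, -59)*v = 45*(-6) = -270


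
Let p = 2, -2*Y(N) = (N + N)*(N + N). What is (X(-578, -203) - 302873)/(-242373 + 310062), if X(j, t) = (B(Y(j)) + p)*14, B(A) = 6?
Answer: -302761/67689 ≈ -4.4728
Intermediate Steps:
Y(N) = -2*N**2 (Y(N) = -(N + N)*(N + N)/2 = -2*N*2*N/2 = -2*N**2)
X(j, t) = 112 (X(j, t) = (6 + 2)*14 = 8*14 = 112)
(X(-578, -203) - 302873)/(-242373 + 310062) = (112 - 302873)/(-242373 + 310062) = -302761/67689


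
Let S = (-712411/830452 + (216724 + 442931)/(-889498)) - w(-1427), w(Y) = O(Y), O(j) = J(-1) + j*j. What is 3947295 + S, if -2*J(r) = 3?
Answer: 14404108137053129/7537606052 ≈ 1.9110e+6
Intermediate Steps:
J(r) = -3/2 (J(r) = -½*3 = -3/2)
O(j) = -3/2 + j² (O(j) = -3/2 + j*j = -3/2 + j²)
w(Y) = -3/2 + Y²
S = -15349046543976211/7537606052 (S = (-712411/830452 + (216724 + 442931)/(-889498)) - (-3/2 + (-1427)²) = (-712411*1/830452 + 659655*(-1/889498)) - (-3/2 + 2036329) = (-14539/16948 - 659655/889498) - 1*4072655/2 = -12056122181/7537606052 - 4072655/2 = -15349046543976211/7537606052 ≈ -2.0363e+6)
3947295 + S = 3947295 - 15349046543976211/7537606052 = 14404108137053129/7537606052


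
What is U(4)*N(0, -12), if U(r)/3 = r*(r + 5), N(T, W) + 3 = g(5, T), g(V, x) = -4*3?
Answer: -1620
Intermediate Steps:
g(V, x) = -12
N(T, W) = -15 (N(T, W) = -3 - 12 = -15)
U(r) = 3*r*(5 + r) (U(r) = 3*(r*(r + 5)) = 3*(r*(5 + r)) = 3*r*(5 + r))
U(4)*N(0, -12) = (3*4*(5 + 4))*(-15) = (3*4*9)*(-15) = 108*(-15) = -1620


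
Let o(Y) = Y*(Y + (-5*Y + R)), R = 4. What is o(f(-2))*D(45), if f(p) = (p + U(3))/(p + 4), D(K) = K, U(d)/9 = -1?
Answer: -6435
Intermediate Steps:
U(d) = -9 (U(d) = 9*(-1) = -9)
f(p) = (-9 + p)/(4 + p) (f(p) = (p - 9)/(p + 4) = (-9 + p)/(4 + p))
o(Y) = Y*(4 - 4*Y) (o(Y) = Y*(Y + (-5*Y + 4)) = Y*(Y + (4 - 5*Y)) = Y*(4 - 4*Y))
o(f(-2))*D(45) = (4*((-9 - 2)/(4 - 2))*(1 - (-9 - 2)/(4 - 2)))*45 = (4*(-11/2)*(1 - (-11)/2))*45 = (4*((½)*(-11))*(1 - (-11)/2))*45 = (4*(-11/2)*(1 - 1*(-11/2)))*45 = (4*(-11/2)*(1 + 11/2))*45 = (4*(-11/2)*(13/2))*45 = -143*45 = -6435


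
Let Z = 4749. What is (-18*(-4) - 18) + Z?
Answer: 4803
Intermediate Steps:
(-18*(-4) - 18) + Z = (-18*(-4) - 18) + 4749 = (72 - 18) + 4749 = 54 + 4749 = 4803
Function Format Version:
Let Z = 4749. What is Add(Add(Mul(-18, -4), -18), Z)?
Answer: 4803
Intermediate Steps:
Add(Add(Mul(-18, -4), -18), Z) = Add(Add(Mul(-18, -4), -18), 4749) = Add(Add(72, -18), 4749) = Add(54, 4749) = 4803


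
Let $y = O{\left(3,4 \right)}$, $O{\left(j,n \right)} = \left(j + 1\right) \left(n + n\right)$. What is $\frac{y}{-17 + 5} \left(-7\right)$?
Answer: $\frac{56}{3} \approx 18.667$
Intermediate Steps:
$O{\left(j,n \right)} = 2 n \left(1 + j\right)$ ($O{\left(j,n \right)} = \left(1 + j\right) 2 n = 2 n \left(1 + j\right)$)
$y = 32$ ($y = 2 \cdot 4 \left(1 + 3\right) = 2 \cdot 4 \cdot 4 = 32$)
$\frac{y}{-17 + 5} \left(-7\right) = \frac{32}{-17 + 5} \left(-7\right) = \frac{32}{-12} \left(-7\right) = 32 \left(- \frac{1}{12}\right) \left(-7\right) = \left(- \frac{8}{3}\right) \left(-7\right) = \frac{56}{3}$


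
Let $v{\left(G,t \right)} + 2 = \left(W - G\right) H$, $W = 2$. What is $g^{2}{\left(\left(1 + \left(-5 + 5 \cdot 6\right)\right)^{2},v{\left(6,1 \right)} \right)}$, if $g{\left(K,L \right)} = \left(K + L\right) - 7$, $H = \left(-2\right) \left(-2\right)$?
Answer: $423801$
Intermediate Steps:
$H = 4$
$v{\left(G,t \right)} = 6 - 4 G$ ($v{\left(G,t \right)} = -2 + \left(2 - G\right) 4 = -2 - \left(-8 + 4 G\right) = 6 - 4 G$)
$g{\left(K,L \right)} = -7 + K + L$
$g^{2}{\left(\left(1 + \left(-5 + 5 \cdot 6\right)\right)^{2},v{\left(6,1 \right)} \right)} = \left(-7 + \left(1 + \left(-5 + 5 \cdot 6\right)\right)^{2} + \left(6 - 24\right)\right)^{2} = \left(-7 + \left(1 + \left(-5 + 30\right)\right)^{2} + \left(6 - 24\right)\right)^{2} = \left(-7 + \left(1 + 25\right)^{2} - 18\right)^{2} = \left(-7 + 26^{2} - 18\right)^{2} = \left(-7 + 676 - 18\right)^{2} = 651^{2} = 423801$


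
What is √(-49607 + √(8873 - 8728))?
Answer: √(-49607 + √145) ≈ 222.7*I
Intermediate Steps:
√(-49607 + √(8873 - 8728)) = √(-49607 + √145)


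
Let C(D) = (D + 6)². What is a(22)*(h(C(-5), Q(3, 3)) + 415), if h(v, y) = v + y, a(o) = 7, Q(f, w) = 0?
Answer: 2912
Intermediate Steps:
C(D) = (6 + D)²
a(22)*(h(C(-5), Q(3, 3)) + 415) = 7*(((6 - 5)² + 0) + 415) = 7*((1² + 0) + 415) = 7*((1 + 0) + 415) = 7*(1 + 415) = 7*416 = 2912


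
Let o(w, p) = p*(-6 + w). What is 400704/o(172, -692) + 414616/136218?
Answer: -434708020/977977131 ≈ -0.44450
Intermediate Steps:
400704/o(172, -692) + 414616/136218 = 400704/((-692*(-6 + 172))) + 414616/136218 = 400704/((-692*166)) + 414616*(1/136218) = 400704/(-114872) + 207308/68109 = 400704*(-1/114872) + 207308/68109 = -50088/14359 + 207308/68109 = -434708020/977977131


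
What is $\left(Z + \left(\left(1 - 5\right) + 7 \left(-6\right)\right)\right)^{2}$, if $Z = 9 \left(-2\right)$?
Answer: $4096$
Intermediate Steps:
$Z = -18$
$\left(Z + \left(\left(1 - 5\right) + 7 \left(-6\right)\right)\right)^{2} = \left(-18 + \left(\left(1 - 5\right) + 7 \left(-6\right)\right)\right)^{2} = \left(-18 - 46\right)^{2} = \left(-64\right)^{2} = 4096$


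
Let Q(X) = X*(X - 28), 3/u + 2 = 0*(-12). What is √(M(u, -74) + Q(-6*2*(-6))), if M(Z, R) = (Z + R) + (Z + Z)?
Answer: √12358/2 ≈ 55.583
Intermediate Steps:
u = -3/2 (u = 3/(-2 + 0*(-12)) = 3/(-2 + 0) = 3/(-2) = 3*(-½) = -3/2 ≈ -1.5000)
M(Z, R) = R + 3*Z (M(Z, R) = (R + Z) + 2*Z = R + 3*Z)
Q(X) = X*(-28 + X)
√(M(u, -74) + Q(-6*2*(-6))) = √((-74 + 3*(-3/2)) + (-6*2*(-6))*(-28 - 6*2*(-6))) = √((-74 - 9/2) + (-12*(-6))*(-28 - 12*(-6))) = √(-157/2 + 72*(-28 + 72)) = √(-157/2 + 72*44) = √(-157/2 + 3168) = √(6179/2) = √12358/2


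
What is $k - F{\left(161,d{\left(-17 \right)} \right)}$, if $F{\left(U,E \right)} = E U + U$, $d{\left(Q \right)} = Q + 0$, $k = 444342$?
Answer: $446918$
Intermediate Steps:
$d{\left(Q \right)} = Q$
$F{\left(U,E \right)} = U + E U$
$k - F{\left(161,d{\left(-17 \right)} \right)} = 444342 - 161 \left(1 - 17\right) = 444342 - 161 \left(-16\right) = 444342 - -2576 = 444342 + 2576 = 446918$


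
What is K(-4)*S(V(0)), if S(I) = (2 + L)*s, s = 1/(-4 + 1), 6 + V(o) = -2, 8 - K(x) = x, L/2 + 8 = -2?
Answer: 72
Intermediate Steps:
L = -20 (L = -16 + 2*(-2) = -16 - 4 = -20)
K(x) = 8 - x
V(o) = -8 (V(o) = -6 - 2 = -8)
s = -⅓ (s = 1/(-3) = -⅓ ≈ -0.33333)
S(I) = 6 (S(I) = (2 - 20)*(-⅓) = -18*(-⅓) = 6)
K(-4)*S(V(0)) = (8 - 1*(-4))*6 = (8 + 4)*6 = 12*6 = 72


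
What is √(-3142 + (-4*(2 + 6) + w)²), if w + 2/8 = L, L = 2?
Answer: 3*I*√3959/4 ≈ 47.19*I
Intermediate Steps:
w = 7/4 (w = -¼ + 2 = 7/4 ≈ 1.7500)
√(-3142 + (-4*(2 + 6) + w)²) = √(-3142 + (-4*(2 + 6) + 7/4)²) = √(-3142 + (-4*8 + 7/4)²) = √(-3142 + (-32 + 7/4)²) = √(-3142 + (-121/4)²) = √(-3142 + 14641/16) = √(-35631/16) = 3*I*√3959/4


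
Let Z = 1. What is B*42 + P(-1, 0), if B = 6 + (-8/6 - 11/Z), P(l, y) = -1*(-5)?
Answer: -261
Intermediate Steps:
P(l, y) = 5
B = -19/3 (B = 6 + (-8/6 - 11/1) = 6 + (-8*⅙ - 11*1) = 6 + (-4/3 - 11) = 6 - 37/3 = -19/3 ≈ -6.3333)
B*42 + P(-1, 0) = -19/3*42 + 5 = -266 + 5 = -261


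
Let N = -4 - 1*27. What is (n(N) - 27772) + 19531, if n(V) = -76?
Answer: -8317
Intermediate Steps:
N = -31 (N = -4 - 27 = -31)
(n(N) - 27772) + 19531 = (-76 - 27772) + 19531 = -27848 + 19531 = -8317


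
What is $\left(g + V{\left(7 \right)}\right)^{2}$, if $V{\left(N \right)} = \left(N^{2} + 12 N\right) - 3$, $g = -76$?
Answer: $2916$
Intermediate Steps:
$V{\left(N \right)} = -3 + N^{2} + 12 N$
$\left(g + V{\left(7 \right)}\right)^{2} = \left(-76 + \left(-3 + 7^{2} + 12 \cdot 7\right)\right)^{2} = \left(-76 + \left(-3 + 49 + 84\right)\right)^{2} = \left(-76 + 130\right)^{2} = 54^{2} = 2916$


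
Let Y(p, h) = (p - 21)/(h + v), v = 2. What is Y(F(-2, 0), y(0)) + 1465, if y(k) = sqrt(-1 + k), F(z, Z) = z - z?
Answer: 7283/5 + 21*I/5 ≈ 1456.6 + 4.2*I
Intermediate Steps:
F(z, Z) = 0
Y(p, h) = (-21 + p)/(2 + h) (Y(p, h) = (p - 21)/(h + 2) = (-21 + p)/(2 + h))
Y(F(-2, 0), y(0)) + 1465 = (-21 + 0)/(2 + sqrt(-1 + 0)) + 1465 = -21/(2 + sqrt(-1)) + 1465 = -21/(2 + I) + 1465 = ((2 - I)/5)*(-21) + 1465 = -21*(2 - I)/5 + 1465 = 1465 - 21*(2 - I)/5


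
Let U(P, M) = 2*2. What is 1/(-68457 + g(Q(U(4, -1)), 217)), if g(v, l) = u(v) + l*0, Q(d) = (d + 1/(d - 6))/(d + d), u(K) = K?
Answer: -16/1095305 ≈ -1.4608e-5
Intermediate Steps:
U(P, M) = 4
Q(d) = (d + 1/(-6 + d))/(2*d) (Q(d) = (d + 1/(-6 + d))/((2*d)) = (d + 1/(-6 + d))*(1/(2*d)) = (d + 1/(-6 + d))/(2*d))
g(v, l) = v (g(v, l) = v + l*0 = v + 0 = v)
1/(-68457 + g(Q(U(4, -1)), 217)) = 1/(-68457 + (½)*(1 + 4² - 6*4)/(4*(-6 + 4))) = 1/(-68457 + (½)*(¼)*(1 + 16 - 24)/(-2)) = 1/(-68457 + (½)*(¼)*(-½)*(-7)) = 1/(-68457 + 7/16) = 1/(-1095305/16) = -16/1095305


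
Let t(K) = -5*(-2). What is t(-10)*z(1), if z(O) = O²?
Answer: 10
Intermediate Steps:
t(K) = 10
t(-10)*z(1) = 10*1² = 10*1 = 10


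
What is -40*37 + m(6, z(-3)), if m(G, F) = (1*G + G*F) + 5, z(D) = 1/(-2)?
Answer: -1472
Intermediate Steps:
z(D) = -½
m(G, F) = 5 + G + F*G (m(G, F) = (G + F*G) + 5 = 5 + G + F*G)
-40*37 + m(6, z(-3)) = -40*37 + (5 + 6 - ½*6) = -1480 + (5 + 6 - 3) = -1480 + 8 = -1472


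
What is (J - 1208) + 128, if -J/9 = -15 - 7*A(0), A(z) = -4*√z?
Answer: -945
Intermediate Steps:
J = 135 (J = -9*(-15 - (-28)*√0) = -9*(-15 - (-28)*0) = -9*(-15 - 7*0) = -9*(-15 + 0) = -9*(-15) = 135)
(J - 1208) + 128 = (135 - 1208) + 128 = -1073 + 128 = -945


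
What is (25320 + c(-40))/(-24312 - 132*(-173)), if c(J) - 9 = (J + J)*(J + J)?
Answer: -31729/1476 ≈ -21.497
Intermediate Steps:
c(J) = 9 + 4*J² (c(J) = 9 + (J + J)*(J + J) = 9 + (2*J)*(2*J) = 9 + 4*J²)
(25320 + c(-40))/(-24312 - 132*(-173)) = (25320 + (9 + 4*(-40)²))/(-24312 - 132*(-173)) = (25320 + (9 + 4*1600))/(-24312 + 22836) = (25320 + (9 + 6400))/(-1476) = (25320 + 6409)*(-1/1476) = 31729*(-1/1476) = -31729/1476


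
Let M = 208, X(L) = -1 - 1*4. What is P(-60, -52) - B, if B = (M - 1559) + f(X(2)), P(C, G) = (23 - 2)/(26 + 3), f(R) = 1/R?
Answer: 196029/145 ≈ 1351.9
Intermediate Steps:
X(L) = -5 (X(L) = -1 - 4 = -5)
P(C, G) = 21/29
B = -6756/5 (B = (208 - 1559) + 1/(-5) = -1351 - 1/5 = -6756/5 ≈ -1351.2)
P(-60, -52) - B = 21/29 - 1*(-6756/5) = 21/29 + 6756/5 = 196029/145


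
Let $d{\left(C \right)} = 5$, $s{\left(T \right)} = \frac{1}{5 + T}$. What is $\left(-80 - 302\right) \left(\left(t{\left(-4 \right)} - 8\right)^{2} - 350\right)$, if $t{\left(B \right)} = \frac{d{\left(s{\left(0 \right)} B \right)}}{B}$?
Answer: $\frac{808121}{8} \approx 1.0102 \cdot 10^{5}$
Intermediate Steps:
$t{\left(B \right)} = \frac{5}{B}$
$\left(-80 - 302\right) \left(\left(t{\left(-4 \right)} - 8\right)^{2} - 350\right) = \left(-80 - 302\right) \left(\left(\frac{5}{-4} - 8\right)^{2} - 350\right) = - 382 \left(\left(5 \left(- \frac{1}{4}\right) - 8\right)^{2} - 350\right) = - 382 \left(\left(- \frac{5}{4} - 8\right)^{2} - 350\right) = - 382 \left(\left(- \frac{37}{4}\right)^{2} - 350\right) = - 382 \left(\frac{1369}{16} - 350\right) = \left(-382\right) \left(- \frac{4231}{16}\right) = \frac{808121}{8}$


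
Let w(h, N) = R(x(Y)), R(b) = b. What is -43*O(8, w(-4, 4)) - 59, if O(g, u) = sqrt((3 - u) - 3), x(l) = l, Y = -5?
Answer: -59 - 43*sqrt(5) ≈ -155.15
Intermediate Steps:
w(h, N) = -5
O(g, u) = sqrt(-u)
-43*O(8, w(-4, 4)) - 59 = -43*sqrt(5) - 59 = -59 - 43*sqrt(5)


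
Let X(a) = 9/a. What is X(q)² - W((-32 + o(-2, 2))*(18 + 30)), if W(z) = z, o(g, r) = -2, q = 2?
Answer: 6609/4 ≈ 1652.3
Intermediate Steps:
X(q)² - W((-32 + o(-2, 2))*(18 + 30)) = (9/2)² - (-32 - 2)*(18 + 30) = (9*(½))² - (-34)*48 = (9/2)² - 1*(-1632) = 81/4 + 1632 = 6609/4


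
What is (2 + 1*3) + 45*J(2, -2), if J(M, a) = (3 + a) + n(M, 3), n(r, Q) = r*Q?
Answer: 320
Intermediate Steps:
n(r, Q) = Q*r
J(M, a) = 3 + a + 3*M (J(M, a) = (3 + a) + 3*M = 3 + a + 3*M)
(2 + 1*3) + 45*J(2, -2) = (2 + 1*3) + 45*(3 - 2 + 3*2) = (2 + 3) + 45*(3 - 2 + 6) = 5 + 45*7 = 5 + 315 = 320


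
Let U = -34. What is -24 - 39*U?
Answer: 1302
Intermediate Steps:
-24 - 39*U = -24 - 39*(-34) = -24 + 1326 = 1302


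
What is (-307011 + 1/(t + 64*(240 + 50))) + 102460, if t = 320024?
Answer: -69257695783/338584 ≈ -2.0455e+5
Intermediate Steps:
(-307011 + 1/(t + 64*(240 + 50))) + 102460 = (-307011 + 1/(320024 + 64*(240 + 50))) + 102460 = (-307011 + 1/(320024 + 64*290)) + 102460 = (-307011 + 1/(320024 + 18560)) + 102460 = (-307011 + 1/338584) + 102460 = -103949012423/338584 + 102460 = -69257695783/338584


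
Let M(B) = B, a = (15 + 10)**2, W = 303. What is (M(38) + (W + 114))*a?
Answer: 284375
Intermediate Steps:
a = 625 (a = 25**2 = 625)
(M(38) + (W + 114))*a = (38 + (303 + 114))*625 = (38 + 417)*625 = 455*625 = 284375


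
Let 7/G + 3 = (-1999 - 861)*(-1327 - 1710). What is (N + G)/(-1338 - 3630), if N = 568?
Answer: -704792009/6164448408 ≈ -0.11433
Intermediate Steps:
G = 1/1240831 (G = 7/(-3 + (-1999 - 861)*(-1327 - 1710)) = 7/(-3 - 2860*(-3037)) = 7/(-3 + 8685820) = 7/8685817 = 7*(1/8685817) = 1/1240831 ≈ 8.0591e-7)
(N + G)/(-1338 - 3630) = (568 + 1/1240831)/(-1338 - 3630) = (704792009/1240831)/(-4968) = (704792009/1240831)*(-1/4968) = -704792009/6164448408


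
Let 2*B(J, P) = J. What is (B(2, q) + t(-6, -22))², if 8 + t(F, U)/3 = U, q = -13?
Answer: 7921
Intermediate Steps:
B(J, P) = J/2
t(F, U) = -24 + 3*U
(B(2, q) + t(-6, -22))² = ((½)*2 + (-24 + 3*(-22)))² = (1 + (-24 - 66))² = (1 - 90)² = (-89)² = 7921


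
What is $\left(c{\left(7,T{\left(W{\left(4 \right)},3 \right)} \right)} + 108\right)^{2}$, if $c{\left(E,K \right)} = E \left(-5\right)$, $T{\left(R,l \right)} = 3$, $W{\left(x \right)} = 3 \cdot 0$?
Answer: $5329$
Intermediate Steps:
$W{\left(x \right)} = 0$
$c{\left(E,K \right)} = - 5 E$
$\left(c{\left(7,T{\left(W{\left(4 \right)},3 \right)} \right)} + 108\right)^{2} = \left(\left(-5\right) 7 + 108\right)^{2} = \left(-35 + 108\right)^{2} = 73^{2} = 5329$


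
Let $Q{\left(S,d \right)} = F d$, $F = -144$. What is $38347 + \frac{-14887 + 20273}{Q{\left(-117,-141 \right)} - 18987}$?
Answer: $\frac{50508385}{1317} \approx 38351.0$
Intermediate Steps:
$Q{\left(S,d \right)} = - 144 d$
$38347 + \frac{-14887 + 20273}{Q{\left(-117,-141 \right)} - 18987} = 38347 + \frac{-14887 + 20273}{\left(-144\right) \left(-141\right) - 18987} = 38347 + \frac{5386}{20304 - 18987} = 38347 + \frac{5386}{1317} = \frac{50508385}{1317}$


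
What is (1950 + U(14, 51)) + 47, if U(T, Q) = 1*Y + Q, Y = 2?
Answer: 2050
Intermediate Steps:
U(T, Q) = 2 + Q (U(T, Q) = 1*2 + Q = 2 + Q)
(1950 + U(14, 51)) + 47 = (1950 + (2 + 51)) + 47 = (1950 + 53) + 47 = 2003 + 47 = 2050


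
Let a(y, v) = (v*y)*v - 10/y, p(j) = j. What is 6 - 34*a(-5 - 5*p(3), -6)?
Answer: 24469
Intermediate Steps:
a(y, v) = -10/y + y*v² (a(y, v) = y*v² - 10/y = -10/y + y*v²)
6 - 34*a(-5 - 5*p(3), -6) = 6 - 34*(-10/(-5 - 5*3) + (-5 - 5*3)*(-6)²) = 6 - 34*(-10/(-5 - 15) + (-5 - 15)*36) = 6 - 34*(-10/(-20) - 20*36) = 6 - 34*(-10*(-1/20) - 720) = 6 - 34*(½ - 720) = 6 - 34*(-1439/2) = 6 + 24463 = 24469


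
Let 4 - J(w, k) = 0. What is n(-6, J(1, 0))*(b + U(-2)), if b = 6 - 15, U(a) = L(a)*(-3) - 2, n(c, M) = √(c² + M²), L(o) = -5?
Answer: 8*√13 ≈ 28.844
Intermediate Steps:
J(w, k) = 4 (J(w, k) = 4 - 1*0 = 4 + 0 = 4)
n(c, M) = √(M² + c²)
U(a) = 13 (U(a) = -5*(-3) - 2 = 15 - 2 = 13)
b = -9
n(-6, J(1, 0))*(b + U(-2)) = √(4² + (-6)²)*(-9 + 13) = √(16 + 36)*4 = √52*4 = (2*√13)*4 = 8*√13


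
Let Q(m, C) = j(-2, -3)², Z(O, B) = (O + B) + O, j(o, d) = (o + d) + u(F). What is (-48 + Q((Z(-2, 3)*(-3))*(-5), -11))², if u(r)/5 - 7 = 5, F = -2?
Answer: 8862529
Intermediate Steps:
u(r) = 60 (u(r) = 35 + 5*5 = 35 + 25 = 60)
j(o, d) = 60 + d + o (j(o, d) = (o + d) + 60 = (d + o) + 60 = 60 + d + o)
Z(O, B) = B + 2*O (Z(O, B) = (B + O) + O = B + 2*O)
Q(m, C) = 3025 (Q(m, C) = (60 - 3 - 2)² = 55² = 3025)
(-48 + Q((Z(-2, 3)*(-3))*(-5), -11))² = (-48 + 3025)² = 2977² = 8862529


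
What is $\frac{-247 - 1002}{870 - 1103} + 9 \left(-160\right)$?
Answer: $- \frac{334271}{233} \approx -1434.6$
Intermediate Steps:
$\frac{-247 - 1002}{870 - 1103} + 9 \left(-160\right) = - \frac{1249}{-233} - 1440 = \left(-1249\right) \left(- \frac{1}{233}\right) - 1440 = \frac{1249}{233} - 1440 = - \frac{334271}{233}$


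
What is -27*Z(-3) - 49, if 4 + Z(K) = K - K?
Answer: 59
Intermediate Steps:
Z(K) = -4 (Z(K) = -4 + (K - K) = -4 + 0 = -4)
-27*Z(-3) - 49 = -27*(-4) - 49 = 108 - 49 = 59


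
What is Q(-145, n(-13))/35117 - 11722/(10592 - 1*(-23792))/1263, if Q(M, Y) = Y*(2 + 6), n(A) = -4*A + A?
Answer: 6568790015/762512839032 ≈ 0.0086147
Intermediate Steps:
n(A) = -3*A
Q(M, Y) = 8*Y (Q(M, Y) = Y*8 = 8*Y)
Q(-145, n(-13))/35117 - 11722/(10592 - 1*(-23792))/1263 = (8*(-3*(-13)))/35117 - 11722/(10592 - 1*(-23792))/1263 = (8*39)*(1/35117) - 11722/(10592 + 23792)*(1/1263) = 312*(1/35117) - 11722/34384*(1/1263) = 312/35117 - 11722*1/34384*(1/1263) = 312/35117 - 5861/17192*1/1263 = 312/35117 - 5861/21713496 = 6568790015/762512839032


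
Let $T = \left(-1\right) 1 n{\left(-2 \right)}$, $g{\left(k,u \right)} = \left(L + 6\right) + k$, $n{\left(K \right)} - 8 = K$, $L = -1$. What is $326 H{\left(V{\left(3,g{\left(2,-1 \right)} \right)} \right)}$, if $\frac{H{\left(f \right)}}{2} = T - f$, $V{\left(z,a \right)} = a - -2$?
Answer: $-9780$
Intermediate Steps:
$n{\left(K \right)} = 8 + K$
$g{\left(k,u \right)} = 5 + k$ ($g{\left(k,u \right)} = \left(-1 + 6\right) + k = 5 + k$)
$V{\left(z,a \right)} = 2 + a$ ($V{\left(z,a \right)} = a + 2 = 2 + a$)
$T = -6$ ($T = \left(-1\right) 1 \left(8 - 2\right) = \left(-1\right) 6 = -6$)
$H{\left(f \right)} = -12 - 2 f$ ($H{\left(f \right)} = 2 \left(-6 - f\right) = -12 - 2 f$)
$326 H{\left(V{\left(3,g{\left(2,-1 \right)} \right)} \right)} = 326 \left(-12 - 2 \left(2 + \left(5 + 2\right)\right)\right) = 326 \left(-12 - 2 \left(2 + 7\right)\right) = 326 \left(-12 - 18\right) = 326 \left(-30\right) = -9780$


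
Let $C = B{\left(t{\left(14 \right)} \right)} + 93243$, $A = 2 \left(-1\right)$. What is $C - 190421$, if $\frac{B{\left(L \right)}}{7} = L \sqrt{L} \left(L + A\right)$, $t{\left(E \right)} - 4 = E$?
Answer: $-97178 + 6048 \sqrt{2} \approx -88625.0$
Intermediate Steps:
$t{\left(E \right)} = 4 + E$
$A = -2$
$B{\left(L \right)} = 7 L^{\frac{3}{2}} \left(-2 + L\right)$ ($B{\left(L \right)} = 7 L \sqrt{L} \left(L - 2\right) = 7 L^{\frac{3}{2}} \left(-2 + L\right)$)
$C = 93243 + 6048 \sqrt{2}$ ($C = 7 \left(4 + 14\right)^{\frac{3}{2}} \left(-2 + \left(4 + 14\right)\right) + 93243 = 7 \cdot 18^{\frac{3}{2}} \left(-2 + 18\right) + 93243 = 7 \cdot 54 \sqrt{2} \cdot 16 + 93243 = 6048 \sqrt{2} + 93243 = 93243 + 6048 \sqrt{2} \approx 1.018 \cdot 10^{5}$)
$C - 190421 = \left(93243 + 6048 \sqrt{2}\right) - 190421 = -97178 + 6048 \sqrt{2}$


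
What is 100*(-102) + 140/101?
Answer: -1030060/101 ≈ -10199.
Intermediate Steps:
100*(-102) + 140/101 = -10200 + 140*(1/101) = -10200 + 140/101 = -1030060/101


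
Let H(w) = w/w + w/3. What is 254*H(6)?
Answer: 762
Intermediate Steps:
H(w) = 1 + w/3 (H(w) = 1 + w*(⅓) = 1 + w/3)
254*H(6) = 254*(1 + (⅓)*6) = 254*(1 + 2) = 254*3 = 762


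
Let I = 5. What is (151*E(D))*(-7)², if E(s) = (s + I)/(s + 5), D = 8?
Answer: 7399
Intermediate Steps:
E(s) = 1 (E(s) = (s + 5)/(s + 5) = (5 + s)/(5 + s) = 1)
(151*E(D))*(-7)² = (151*1)*(-7)² = 151*49 = 7399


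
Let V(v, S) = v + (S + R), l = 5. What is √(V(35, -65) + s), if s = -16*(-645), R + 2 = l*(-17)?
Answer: √10203 ≈ 101.01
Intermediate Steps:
R = -87 (R = -2 + 5*(-17) = -2 - 85 = -87)
V(v, S) = -87 + S + v (V(v, S) = v + (S - 87) = v + (-87 + S) = -87 + S + v)
s = 10320
√(V(35, -65) + s) = √((-87 - 65 + 35) + 10320) = √(-117 + 10320) = √10203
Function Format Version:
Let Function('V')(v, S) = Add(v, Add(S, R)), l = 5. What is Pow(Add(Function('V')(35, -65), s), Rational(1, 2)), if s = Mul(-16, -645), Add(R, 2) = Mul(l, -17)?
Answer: Pow(10203, Rational(1, 2)) ≈ 101.01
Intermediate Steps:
R = -87 (R = Add(-2, Mul(5, -17)) = Add(-2, -85) = -87)
Function('V')(v, S) = Add(-87, S, v) (Function('V')(v, S) = Add(v, Add(S, -87)) = Add(v, Add(-87, S)) = Add(-87, S, v))
s = 10320
Pow(Add(Function('V')(35, -65), s), Rational(1, 2)) = Pow(Add(Add(-87, -65, 35), 10320), Rational(1, 2)) = Pow(Add(-117, 10320), Rational(1, 2)) = Pow(10203, Rational(1, 2))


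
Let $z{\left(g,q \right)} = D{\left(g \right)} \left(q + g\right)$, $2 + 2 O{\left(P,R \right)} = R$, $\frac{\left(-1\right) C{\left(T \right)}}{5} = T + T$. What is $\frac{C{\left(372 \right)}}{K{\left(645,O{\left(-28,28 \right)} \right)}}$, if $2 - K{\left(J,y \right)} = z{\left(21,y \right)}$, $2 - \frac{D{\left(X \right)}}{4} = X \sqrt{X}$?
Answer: $- \frac{9300}{1585357} - \frac{295120 \sqrt{21}}{4756071} \approx -0.29022$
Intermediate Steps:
$C{\left(T \right)} = - 10 T$ ($C{\left(T \right)} = - 5 \left(T + T\right) = - 5 \cdot 2 T = - 10 T$)
$D{\left(X \right)} = 8 - 4 X^{\frac{3}{2}}$ ($D{\left(X \right)} = 8 - 4 X \sqrt{X} = 8 - 4 X^{\frac{3}{2}}$)
$O{\left(P,R \right)} = -1 + \frac{R}{2}$
$z{\left(g,q \right)} = \left(8 - 4 g^{\frac{3}{2}}\right) \left(g + q\right)$ ($z{\left(g,q \right)} = \left(8 - 4 g^{\frac{3}{2}}\right) \left(q + g\right) = \left(8 - 4 g^{\frac{3}{2}}\right) \left(g + q\right)$)
$K{\left(J,y \right)} = 2 + 4 \left(-2 + 21 \sqrt{21}\right) \left(21 + y\right)$ ($K{\left(J,y \right)} = 2 - - 4 \left(-2 + 21^{\frac{3}{2}}\right) \left(21 + y\right) = 2 - - 4 \left(-2 + 21 \sqrt{21}\right) \left(21 + y\right) = 2 + 4 \left(-2 + 21 \sqrt{21}\right) \left(21 + y\right)$)
$\frac{C{\left(372 \right)}}{K{\left(645,O{\left(-28,28 \right)} \right)}} = \frac{\left(-10\right) 372}{2 - 4 \left(2 - 21 \sqrt{21}\right) \left(21 + \left(-1 + \frac{1}{2} \cdot 28\right)\right)} = - \frac{3720}{2 - 4 \left(2 - 21 \sqrt{21}\right) \left(21 + \left(-1 + 14\right)\right)} = - \frac{3720}{2 - 4 \left(2 - 21 \sqrt{21}\right) \left(21 + 13\right)} = - \frac{3720}{2 - 4 \left(2 - 21 \sqrt{21}\right) 34} = - \frac{3720}{2 - \left(272 - 2856 \sqrt{21}\right)} = - \frac{3720}{-270 + 2856 \sqrt{21}}$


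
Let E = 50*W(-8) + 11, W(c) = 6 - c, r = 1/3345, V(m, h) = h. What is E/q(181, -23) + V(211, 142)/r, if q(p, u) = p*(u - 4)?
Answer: 257919491/543 ≈ 4.7499e+5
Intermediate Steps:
r = 1/3345 ≈ 0.00029895
q(p, u) = p*(-4 + u)
E = 711 (E = 50*(6 - 1*(-8)) + 11 = 50*(6 + 8) + 11 = 50*14 + 11 = 700 + 11 = 711)
E/q(181, -23) + V(211, 142)/r = 711/((181*(-4 - 23))) + 142/(1/3345) = 711/((181*(-27))) + 142*3345 = 711/(-4887) + 474990 = 711*(-1/4887) + 474990 = -79/543 + 474990 = 257919491/543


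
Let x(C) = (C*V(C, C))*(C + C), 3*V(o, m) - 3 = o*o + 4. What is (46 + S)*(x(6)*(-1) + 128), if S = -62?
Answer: 14464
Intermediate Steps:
V(o, m) = 7/3 + o²/3 (V(o, m) = 1 + (o*o + 4)/3 = 1 + (o² + 4)/3 = 1 + (4 + o²)/3 = 1 + (4/3 + o²/3) = 7/3 + o²/3)
x(C) = 2*C²*(7/3 + C²/3) (x(C) = (C*(7/3 + C²/3))*(C + C) = (C*(7/3 + C²/3))*(2*C) = 2*C²*(7/3 + C²/3))
(46 + S)*(x(6)*(-1) + 128) = (46 - 62)*(((⅔)*6²*(7 + 6²))*(-1) + 128) = -16*(((⅔)*36*(7 + 36))*(-1) + 128) = -16*(((⅔)*36*43)*(-1) + 128) = -16*(1032*(-1) + 128) = -16*(-1032 + 128) = -16*(-904) = 14464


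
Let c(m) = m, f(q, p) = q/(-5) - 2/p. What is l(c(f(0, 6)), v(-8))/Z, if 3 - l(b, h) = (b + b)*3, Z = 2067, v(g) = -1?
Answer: 5/2067 ≈ 0.0024190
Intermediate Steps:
f(q, p) = -2/p - q/5 (f(q, p) = q*(-1/5) - 2/p = -q/5 - 2/p = -2/p - q/5)
l(b, h) = 3 - 6*b (l(b, h) = 3 - (b + b)*3 = 3 - 2*b*3 = 3 - 6*b)
l(c(f(0, 6)), v(-8))/Z = (3 - 6*(-2/6 - 1/5*0))/2067 = (3 - 6*(-2*1/6 + 0))*(1/2067) = (3 - 6*(-1/3 + 0))*(1/2067) = (3 - 6*(-1/3))*(1/2067) = (3 + 2)*(1/2067) = 5*(1/2067) = 5/2067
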